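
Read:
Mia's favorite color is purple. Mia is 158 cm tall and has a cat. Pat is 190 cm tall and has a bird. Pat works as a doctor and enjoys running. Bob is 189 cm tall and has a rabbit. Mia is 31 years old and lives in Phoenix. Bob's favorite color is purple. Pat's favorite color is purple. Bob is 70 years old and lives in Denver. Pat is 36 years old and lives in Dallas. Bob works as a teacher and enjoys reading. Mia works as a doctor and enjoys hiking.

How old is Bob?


Bob is 70 years old

70


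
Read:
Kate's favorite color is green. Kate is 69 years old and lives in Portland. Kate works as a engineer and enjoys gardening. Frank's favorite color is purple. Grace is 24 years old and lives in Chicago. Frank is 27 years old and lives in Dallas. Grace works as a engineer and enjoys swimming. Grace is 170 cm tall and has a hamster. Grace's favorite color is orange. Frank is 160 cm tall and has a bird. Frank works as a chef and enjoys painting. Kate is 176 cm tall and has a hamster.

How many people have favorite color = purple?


Count: 1

1


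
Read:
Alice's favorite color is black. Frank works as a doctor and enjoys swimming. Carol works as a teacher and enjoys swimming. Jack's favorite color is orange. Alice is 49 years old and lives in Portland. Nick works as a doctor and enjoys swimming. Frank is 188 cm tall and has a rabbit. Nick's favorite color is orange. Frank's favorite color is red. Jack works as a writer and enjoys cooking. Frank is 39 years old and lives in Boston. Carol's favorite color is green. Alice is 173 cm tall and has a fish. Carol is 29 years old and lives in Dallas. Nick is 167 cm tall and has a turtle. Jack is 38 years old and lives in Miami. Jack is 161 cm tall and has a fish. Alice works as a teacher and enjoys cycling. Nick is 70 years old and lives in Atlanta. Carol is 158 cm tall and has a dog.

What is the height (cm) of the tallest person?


Tallest: Frank at 188 cm

188


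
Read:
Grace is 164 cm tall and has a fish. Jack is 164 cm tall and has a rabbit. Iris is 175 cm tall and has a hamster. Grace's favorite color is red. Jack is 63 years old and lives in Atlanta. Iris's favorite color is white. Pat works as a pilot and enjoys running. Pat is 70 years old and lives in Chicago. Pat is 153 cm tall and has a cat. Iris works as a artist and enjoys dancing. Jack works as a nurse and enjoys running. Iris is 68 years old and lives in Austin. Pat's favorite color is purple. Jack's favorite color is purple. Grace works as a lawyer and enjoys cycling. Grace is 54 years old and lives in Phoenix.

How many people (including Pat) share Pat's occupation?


Pat is a pilot. Count = 1

1


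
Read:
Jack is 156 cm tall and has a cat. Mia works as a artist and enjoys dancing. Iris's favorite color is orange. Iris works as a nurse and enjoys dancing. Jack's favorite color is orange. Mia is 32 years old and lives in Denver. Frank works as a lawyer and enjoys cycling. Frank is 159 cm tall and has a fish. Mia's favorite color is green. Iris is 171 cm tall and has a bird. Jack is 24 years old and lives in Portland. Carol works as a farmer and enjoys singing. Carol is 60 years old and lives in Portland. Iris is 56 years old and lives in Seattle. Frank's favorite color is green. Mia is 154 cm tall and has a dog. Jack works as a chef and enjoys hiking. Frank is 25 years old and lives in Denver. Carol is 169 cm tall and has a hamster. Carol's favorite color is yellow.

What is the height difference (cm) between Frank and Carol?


|159 - 169| = 10

10


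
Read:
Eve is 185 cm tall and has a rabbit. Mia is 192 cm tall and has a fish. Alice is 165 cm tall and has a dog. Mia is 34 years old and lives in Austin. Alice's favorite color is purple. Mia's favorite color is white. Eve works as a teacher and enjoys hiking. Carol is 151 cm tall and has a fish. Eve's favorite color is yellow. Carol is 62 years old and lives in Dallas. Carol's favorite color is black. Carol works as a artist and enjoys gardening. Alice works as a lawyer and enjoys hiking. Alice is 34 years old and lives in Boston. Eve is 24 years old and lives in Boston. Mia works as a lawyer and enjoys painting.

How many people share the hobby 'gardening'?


Count: 1

1


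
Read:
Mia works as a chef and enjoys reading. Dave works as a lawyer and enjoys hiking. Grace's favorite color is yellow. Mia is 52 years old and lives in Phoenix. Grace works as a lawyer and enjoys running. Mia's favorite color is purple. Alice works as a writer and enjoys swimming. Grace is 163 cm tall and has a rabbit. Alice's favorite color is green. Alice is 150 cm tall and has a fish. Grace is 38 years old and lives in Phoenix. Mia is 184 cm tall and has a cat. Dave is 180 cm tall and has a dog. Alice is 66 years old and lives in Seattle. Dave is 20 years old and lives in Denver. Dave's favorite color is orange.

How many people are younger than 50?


Filter: 2

2


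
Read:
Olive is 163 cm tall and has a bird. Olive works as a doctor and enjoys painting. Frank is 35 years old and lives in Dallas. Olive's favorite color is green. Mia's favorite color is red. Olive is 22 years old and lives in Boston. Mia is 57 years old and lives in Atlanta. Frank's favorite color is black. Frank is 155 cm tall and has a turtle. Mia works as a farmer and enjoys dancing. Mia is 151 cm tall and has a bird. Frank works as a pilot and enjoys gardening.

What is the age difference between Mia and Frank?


|57 - 35| = 22

22


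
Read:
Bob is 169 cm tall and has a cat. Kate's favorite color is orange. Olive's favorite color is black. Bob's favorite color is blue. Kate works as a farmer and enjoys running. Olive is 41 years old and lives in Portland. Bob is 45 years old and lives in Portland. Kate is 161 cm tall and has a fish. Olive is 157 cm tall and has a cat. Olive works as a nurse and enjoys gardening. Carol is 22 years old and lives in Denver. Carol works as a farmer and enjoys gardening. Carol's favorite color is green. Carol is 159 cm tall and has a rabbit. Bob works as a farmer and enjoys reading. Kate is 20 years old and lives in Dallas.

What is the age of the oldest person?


Oldest: Bob at 45

45


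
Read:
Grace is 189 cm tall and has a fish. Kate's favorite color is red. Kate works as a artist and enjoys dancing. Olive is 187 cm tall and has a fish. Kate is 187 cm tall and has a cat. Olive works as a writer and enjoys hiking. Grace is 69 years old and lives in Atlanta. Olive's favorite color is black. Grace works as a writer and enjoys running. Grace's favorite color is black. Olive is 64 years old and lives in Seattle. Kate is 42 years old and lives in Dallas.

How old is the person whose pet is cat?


Person with pet=cat is Kate, age 42

42


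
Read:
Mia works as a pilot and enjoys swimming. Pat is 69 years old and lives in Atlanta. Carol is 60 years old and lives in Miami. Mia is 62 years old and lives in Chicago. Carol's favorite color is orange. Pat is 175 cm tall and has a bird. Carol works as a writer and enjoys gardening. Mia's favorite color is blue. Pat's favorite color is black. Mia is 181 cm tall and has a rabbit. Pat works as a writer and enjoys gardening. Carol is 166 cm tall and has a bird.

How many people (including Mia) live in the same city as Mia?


Mia lives in Chicago. Count = 1

1


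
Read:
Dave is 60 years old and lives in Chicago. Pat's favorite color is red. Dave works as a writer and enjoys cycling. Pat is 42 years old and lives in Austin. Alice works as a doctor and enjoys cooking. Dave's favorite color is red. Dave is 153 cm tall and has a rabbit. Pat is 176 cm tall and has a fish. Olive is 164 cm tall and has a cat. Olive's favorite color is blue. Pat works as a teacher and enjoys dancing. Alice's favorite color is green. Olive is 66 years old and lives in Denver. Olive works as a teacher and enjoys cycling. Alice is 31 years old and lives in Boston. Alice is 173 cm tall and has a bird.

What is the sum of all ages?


42+60+31+66 = 199

199


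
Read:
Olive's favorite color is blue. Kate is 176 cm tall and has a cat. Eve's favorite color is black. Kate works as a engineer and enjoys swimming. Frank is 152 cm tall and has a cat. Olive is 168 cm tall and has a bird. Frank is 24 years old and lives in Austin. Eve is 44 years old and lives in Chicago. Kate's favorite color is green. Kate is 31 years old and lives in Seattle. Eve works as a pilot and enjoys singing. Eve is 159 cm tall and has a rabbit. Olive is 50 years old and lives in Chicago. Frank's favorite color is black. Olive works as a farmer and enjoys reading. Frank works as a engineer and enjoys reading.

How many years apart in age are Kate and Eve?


31 vs 44, diff = 13

13


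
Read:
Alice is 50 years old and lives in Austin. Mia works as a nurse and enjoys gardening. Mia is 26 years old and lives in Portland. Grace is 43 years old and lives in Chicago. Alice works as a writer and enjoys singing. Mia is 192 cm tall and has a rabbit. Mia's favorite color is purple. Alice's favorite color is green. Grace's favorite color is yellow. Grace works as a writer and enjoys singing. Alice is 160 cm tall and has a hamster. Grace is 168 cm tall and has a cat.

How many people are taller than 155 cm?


Taller than 155: 3

3


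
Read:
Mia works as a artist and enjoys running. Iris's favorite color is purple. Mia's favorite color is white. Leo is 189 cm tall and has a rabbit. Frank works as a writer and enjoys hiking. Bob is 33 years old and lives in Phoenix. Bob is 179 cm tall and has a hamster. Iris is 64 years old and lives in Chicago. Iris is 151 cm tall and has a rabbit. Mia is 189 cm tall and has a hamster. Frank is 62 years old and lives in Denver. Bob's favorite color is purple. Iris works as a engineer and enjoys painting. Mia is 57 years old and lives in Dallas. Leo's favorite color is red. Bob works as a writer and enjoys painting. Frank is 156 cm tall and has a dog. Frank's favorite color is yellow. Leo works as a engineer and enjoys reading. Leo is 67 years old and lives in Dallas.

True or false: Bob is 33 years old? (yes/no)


Bob is actually 33. yes

yes


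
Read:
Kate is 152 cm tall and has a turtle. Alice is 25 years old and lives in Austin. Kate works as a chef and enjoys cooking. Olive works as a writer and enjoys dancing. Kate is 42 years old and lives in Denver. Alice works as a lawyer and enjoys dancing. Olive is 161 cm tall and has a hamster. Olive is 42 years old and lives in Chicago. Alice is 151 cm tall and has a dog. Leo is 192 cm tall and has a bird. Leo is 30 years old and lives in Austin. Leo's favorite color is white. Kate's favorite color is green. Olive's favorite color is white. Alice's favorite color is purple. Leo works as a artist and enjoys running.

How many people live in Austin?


Count in Austin: 2

2


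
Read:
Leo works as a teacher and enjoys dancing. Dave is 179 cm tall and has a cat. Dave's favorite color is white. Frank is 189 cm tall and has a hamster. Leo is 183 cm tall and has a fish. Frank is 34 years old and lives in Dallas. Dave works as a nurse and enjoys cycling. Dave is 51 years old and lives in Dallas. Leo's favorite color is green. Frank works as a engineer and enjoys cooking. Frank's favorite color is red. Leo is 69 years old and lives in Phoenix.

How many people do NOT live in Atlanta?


Not in Atlanta: 3

3


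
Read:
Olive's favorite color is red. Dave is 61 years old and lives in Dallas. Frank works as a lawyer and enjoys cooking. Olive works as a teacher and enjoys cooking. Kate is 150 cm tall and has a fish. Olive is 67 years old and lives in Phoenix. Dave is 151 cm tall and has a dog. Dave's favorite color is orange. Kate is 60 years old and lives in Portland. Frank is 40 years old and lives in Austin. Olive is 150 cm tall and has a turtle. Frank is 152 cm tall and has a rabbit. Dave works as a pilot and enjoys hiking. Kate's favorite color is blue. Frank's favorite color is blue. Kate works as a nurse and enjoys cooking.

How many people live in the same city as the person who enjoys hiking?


Person with hobby hiking is Dave, city Dallas. Count = 1

1


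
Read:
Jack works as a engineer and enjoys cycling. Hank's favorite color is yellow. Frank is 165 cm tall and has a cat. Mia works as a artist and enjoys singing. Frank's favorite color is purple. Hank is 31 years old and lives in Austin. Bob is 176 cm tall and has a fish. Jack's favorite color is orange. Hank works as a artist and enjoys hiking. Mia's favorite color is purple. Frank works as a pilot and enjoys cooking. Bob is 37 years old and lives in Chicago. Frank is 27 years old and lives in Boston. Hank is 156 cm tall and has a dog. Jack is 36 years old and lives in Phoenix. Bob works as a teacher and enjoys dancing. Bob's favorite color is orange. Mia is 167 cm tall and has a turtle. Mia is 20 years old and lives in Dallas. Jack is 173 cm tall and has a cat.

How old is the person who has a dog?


Person with dog is Hank, age 31

31


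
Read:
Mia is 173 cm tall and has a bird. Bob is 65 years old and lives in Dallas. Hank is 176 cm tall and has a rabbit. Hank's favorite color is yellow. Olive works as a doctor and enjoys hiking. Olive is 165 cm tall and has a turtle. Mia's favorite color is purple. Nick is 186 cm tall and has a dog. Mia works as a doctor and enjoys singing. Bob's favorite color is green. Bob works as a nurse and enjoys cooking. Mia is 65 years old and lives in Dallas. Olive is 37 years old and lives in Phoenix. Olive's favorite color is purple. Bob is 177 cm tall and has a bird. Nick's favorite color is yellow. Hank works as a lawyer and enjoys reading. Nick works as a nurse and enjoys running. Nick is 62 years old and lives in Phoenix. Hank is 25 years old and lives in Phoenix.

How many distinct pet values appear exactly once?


Unique pet values: 3

3


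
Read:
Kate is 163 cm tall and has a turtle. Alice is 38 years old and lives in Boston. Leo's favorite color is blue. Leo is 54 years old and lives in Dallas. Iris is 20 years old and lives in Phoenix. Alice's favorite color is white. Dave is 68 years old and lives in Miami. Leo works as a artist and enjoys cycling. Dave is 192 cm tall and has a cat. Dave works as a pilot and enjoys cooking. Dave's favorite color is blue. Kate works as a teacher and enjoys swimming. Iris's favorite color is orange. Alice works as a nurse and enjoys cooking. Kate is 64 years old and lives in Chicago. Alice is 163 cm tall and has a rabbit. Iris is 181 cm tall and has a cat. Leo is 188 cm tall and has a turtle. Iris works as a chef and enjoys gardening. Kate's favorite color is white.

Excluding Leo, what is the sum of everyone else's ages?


Sum (excluding Leo): 190

190


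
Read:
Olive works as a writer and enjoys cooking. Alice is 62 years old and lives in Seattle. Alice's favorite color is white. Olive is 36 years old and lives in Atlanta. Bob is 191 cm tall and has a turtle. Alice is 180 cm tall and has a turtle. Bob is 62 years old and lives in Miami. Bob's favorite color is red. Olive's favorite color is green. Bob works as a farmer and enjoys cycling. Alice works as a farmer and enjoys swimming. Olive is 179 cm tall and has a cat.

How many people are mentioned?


People: Alice, Bob, Olive. Count = 3

3


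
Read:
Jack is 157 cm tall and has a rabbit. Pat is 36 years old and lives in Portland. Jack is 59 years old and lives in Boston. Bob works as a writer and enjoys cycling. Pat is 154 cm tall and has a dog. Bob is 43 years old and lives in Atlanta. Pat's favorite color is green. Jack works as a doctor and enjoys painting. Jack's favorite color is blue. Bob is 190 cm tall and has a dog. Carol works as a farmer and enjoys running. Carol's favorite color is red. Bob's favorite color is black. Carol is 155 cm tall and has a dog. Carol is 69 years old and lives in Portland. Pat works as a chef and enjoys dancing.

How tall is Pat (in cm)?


Pat is 154 cm tall

154


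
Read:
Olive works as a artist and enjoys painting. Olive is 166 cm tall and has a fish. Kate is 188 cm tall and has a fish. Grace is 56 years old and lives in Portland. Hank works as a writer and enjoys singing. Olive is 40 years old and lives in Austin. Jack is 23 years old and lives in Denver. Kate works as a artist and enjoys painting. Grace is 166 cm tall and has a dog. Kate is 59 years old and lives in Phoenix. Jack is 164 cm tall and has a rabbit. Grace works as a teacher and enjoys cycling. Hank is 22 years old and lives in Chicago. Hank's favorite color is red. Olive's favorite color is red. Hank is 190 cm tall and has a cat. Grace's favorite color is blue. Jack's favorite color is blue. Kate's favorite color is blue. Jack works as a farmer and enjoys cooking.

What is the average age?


Sum=200, n=5, avg=40

40


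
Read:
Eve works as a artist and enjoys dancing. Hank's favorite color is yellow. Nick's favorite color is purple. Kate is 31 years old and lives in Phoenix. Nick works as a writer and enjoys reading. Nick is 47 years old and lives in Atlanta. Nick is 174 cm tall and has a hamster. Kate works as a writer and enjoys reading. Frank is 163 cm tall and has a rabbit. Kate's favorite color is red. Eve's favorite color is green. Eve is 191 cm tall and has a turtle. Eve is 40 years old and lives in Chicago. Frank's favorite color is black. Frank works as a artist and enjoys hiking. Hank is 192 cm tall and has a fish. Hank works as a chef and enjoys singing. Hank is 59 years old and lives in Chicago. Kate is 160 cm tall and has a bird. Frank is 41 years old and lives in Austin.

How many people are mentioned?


People: Hank, Nick, Kate, Frank, Eve. Count = 5

5


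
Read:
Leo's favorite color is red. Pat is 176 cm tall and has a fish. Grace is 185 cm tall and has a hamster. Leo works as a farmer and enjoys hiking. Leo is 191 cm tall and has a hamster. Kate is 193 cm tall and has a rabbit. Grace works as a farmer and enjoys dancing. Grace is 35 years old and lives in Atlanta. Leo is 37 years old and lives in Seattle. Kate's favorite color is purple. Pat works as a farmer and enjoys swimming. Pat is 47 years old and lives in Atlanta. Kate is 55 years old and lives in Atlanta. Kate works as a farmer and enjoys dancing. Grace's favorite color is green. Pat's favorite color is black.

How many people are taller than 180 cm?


Taller than 180: 3

3


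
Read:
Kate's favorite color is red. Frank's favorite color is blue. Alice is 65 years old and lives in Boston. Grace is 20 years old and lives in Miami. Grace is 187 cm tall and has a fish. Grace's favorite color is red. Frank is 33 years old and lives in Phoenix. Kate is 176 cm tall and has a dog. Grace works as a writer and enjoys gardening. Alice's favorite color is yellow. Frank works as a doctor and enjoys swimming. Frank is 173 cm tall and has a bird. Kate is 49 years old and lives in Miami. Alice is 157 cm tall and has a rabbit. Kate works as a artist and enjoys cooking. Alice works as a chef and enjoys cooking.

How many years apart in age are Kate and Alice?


49 vs 65, diff = 16

16


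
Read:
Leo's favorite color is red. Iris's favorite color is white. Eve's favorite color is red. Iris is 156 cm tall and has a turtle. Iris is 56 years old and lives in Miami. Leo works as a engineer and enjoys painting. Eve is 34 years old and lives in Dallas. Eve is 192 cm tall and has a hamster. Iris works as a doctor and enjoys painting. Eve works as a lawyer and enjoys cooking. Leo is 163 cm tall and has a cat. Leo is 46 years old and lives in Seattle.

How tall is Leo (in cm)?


Leo is 163 cm tall

163


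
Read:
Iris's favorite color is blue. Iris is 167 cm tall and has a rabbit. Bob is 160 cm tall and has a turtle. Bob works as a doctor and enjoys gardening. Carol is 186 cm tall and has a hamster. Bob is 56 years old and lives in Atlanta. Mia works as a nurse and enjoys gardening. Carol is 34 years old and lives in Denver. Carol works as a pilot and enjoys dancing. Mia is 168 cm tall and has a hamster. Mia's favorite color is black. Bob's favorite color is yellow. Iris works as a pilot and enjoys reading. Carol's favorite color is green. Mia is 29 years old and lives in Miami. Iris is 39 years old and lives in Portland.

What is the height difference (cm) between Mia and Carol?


|168 - 186| = 18

18


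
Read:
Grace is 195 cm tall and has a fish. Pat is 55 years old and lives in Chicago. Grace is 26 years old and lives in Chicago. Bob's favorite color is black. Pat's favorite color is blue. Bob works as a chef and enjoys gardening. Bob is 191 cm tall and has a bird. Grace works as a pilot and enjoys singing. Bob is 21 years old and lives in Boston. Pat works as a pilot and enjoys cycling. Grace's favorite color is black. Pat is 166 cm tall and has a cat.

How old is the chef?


The chef is Bob, age 21

21


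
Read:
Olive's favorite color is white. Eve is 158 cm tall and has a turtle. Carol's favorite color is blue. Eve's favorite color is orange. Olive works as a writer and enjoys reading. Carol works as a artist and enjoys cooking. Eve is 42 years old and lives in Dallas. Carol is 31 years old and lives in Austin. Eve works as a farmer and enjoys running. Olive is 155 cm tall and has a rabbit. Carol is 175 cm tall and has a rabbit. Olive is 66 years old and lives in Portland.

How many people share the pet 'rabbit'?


Count: 2

2


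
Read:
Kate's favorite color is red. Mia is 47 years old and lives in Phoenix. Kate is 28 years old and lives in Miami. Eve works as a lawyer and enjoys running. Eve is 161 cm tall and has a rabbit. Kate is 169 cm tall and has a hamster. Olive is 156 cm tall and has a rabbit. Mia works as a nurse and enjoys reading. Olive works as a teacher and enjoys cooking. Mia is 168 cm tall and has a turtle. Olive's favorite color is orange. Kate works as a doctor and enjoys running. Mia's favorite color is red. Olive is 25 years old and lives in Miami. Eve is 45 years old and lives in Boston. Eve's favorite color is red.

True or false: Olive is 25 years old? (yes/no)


Olive is actually 25. yes

yes


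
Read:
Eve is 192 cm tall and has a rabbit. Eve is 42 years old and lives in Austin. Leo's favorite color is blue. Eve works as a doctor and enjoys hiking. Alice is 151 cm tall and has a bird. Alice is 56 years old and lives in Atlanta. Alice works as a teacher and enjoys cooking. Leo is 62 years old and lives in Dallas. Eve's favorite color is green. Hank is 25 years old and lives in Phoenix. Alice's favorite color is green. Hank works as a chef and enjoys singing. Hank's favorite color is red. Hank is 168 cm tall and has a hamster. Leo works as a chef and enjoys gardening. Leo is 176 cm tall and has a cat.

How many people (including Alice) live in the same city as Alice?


Alice lives in Atlanta. Count = 1

1


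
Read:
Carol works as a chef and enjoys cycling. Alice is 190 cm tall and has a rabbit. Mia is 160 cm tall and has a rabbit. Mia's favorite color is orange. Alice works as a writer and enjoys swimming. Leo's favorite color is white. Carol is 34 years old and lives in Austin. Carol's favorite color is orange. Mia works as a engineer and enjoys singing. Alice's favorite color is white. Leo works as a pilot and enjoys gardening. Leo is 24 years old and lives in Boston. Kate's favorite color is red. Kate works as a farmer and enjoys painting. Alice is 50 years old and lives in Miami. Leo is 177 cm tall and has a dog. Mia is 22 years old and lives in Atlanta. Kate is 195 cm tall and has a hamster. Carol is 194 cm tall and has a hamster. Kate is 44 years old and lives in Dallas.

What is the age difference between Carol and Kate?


|34 - 44| = 10

10


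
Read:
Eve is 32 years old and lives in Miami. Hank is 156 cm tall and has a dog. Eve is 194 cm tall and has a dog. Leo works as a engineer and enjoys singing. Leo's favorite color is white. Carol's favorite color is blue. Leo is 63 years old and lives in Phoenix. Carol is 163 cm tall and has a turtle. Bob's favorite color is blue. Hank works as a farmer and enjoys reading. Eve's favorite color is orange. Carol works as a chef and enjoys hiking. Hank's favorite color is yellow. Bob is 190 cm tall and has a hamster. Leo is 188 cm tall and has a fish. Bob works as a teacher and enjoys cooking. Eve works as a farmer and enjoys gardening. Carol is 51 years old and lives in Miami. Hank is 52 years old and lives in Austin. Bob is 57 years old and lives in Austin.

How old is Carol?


Carol is 51 years old

51


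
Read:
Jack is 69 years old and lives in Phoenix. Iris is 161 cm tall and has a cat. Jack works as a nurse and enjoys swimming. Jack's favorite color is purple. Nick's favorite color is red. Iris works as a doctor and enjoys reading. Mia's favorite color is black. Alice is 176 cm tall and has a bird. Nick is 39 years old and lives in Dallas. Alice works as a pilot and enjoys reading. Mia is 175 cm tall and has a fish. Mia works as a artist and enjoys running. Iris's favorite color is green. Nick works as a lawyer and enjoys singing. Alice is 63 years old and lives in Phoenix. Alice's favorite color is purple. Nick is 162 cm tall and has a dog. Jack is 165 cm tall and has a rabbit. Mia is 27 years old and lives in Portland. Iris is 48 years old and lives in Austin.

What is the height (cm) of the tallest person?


Tallest: Alice at 176 cm

176


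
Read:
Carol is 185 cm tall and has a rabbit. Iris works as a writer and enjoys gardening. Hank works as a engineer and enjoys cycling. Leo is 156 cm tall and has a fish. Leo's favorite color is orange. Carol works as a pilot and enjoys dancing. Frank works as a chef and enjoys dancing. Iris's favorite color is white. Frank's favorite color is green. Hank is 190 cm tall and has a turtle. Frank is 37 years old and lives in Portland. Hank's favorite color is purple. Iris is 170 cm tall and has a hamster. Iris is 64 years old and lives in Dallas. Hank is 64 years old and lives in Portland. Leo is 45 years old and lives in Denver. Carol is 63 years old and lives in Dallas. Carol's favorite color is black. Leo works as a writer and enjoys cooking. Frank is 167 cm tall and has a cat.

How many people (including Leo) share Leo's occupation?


Leo is a writer. Count = 2

2


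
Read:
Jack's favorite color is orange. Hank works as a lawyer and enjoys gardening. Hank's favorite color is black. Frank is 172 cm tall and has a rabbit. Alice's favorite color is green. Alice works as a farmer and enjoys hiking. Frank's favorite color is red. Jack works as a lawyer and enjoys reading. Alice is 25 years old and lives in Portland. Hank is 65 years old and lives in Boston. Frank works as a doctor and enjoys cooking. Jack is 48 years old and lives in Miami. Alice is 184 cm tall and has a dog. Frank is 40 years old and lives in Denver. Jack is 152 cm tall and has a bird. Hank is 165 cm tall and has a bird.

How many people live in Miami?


Count in Miami: 1

1


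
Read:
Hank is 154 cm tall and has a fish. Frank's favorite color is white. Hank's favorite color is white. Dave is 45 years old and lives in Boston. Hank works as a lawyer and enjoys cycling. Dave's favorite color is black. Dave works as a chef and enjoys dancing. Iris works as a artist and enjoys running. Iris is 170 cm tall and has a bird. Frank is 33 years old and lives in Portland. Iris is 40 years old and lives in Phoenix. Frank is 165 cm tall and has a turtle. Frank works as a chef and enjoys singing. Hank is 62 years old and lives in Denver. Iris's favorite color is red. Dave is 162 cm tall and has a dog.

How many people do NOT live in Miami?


Not in Miami: 4

4


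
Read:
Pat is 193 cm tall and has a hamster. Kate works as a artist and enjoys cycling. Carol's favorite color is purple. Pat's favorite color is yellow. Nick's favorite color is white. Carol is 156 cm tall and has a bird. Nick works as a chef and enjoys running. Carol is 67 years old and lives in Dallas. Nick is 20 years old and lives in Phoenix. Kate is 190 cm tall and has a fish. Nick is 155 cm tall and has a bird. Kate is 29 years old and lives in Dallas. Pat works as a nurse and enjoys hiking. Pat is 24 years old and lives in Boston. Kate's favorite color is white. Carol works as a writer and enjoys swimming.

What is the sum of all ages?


24+29+20+67 = 140

140


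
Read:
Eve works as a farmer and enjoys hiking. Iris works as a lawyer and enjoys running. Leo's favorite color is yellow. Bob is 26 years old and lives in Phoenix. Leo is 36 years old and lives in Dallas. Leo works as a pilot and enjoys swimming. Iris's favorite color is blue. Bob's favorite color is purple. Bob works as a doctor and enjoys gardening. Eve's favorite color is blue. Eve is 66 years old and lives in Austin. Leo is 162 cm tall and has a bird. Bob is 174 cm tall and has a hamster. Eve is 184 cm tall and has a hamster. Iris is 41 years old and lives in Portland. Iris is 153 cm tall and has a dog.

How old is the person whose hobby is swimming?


Person with hobby=swimming is Leo, age 36

36


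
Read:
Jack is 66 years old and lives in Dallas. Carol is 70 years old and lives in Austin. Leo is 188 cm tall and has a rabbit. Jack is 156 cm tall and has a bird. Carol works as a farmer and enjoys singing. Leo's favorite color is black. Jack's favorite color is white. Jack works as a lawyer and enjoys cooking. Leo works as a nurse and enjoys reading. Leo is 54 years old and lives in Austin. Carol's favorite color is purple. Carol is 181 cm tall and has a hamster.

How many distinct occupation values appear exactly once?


Unique occupation values: 3

3


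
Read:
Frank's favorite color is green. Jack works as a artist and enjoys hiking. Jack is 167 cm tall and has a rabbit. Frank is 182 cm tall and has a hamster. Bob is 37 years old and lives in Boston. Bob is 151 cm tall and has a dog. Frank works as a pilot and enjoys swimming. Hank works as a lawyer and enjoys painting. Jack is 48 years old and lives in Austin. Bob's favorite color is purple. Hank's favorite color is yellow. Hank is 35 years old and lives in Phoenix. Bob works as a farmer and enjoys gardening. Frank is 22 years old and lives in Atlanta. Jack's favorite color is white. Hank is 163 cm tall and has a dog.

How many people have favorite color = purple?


Count: 1

1


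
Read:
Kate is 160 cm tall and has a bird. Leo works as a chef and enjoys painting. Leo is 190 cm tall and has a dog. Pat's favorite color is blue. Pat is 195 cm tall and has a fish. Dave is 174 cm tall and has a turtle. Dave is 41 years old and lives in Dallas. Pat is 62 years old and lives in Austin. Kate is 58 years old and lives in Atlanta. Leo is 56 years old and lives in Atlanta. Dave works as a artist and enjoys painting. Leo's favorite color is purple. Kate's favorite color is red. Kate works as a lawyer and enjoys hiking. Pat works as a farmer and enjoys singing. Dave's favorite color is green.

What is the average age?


Sum=217, n=4, avg=54.25

54.25


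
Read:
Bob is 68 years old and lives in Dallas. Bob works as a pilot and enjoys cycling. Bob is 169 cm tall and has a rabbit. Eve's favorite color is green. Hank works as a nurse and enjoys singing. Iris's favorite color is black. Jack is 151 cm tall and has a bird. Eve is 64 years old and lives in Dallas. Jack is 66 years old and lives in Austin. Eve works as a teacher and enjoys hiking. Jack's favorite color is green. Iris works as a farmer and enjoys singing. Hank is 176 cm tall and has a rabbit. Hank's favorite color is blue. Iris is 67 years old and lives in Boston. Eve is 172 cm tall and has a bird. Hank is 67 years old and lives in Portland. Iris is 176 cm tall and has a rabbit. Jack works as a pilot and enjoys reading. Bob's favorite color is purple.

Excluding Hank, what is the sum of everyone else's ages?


Sum (excluding Hank): 265

265


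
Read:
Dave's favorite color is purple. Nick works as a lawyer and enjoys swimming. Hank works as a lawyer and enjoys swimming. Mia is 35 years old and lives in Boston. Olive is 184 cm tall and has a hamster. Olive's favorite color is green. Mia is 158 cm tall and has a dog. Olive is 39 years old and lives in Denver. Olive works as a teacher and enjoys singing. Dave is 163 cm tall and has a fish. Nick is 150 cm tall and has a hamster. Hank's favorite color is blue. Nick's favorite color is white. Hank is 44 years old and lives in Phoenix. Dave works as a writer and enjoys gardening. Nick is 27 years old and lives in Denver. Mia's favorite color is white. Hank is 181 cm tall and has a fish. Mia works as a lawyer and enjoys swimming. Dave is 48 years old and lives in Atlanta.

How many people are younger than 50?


Filter: 5

5


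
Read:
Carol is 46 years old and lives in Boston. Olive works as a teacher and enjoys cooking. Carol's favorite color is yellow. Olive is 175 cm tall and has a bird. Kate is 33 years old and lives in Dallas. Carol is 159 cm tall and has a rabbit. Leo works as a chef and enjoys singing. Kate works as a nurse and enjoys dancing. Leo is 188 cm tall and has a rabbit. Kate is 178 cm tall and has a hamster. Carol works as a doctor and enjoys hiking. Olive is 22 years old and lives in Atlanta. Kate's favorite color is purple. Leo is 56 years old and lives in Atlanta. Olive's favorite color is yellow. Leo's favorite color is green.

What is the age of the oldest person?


Oldest: Leo at 56

56


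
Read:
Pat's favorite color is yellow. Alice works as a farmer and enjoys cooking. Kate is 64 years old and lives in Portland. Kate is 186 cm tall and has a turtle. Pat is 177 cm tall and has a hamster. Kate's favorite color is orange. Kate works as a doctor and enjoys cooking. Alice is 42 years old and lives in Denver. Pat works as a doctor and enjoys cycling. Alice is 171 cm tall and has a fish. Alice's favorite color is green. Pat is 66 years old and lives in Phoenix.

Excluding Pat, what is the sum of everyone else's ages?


Sum (excluding Pat): 106

106


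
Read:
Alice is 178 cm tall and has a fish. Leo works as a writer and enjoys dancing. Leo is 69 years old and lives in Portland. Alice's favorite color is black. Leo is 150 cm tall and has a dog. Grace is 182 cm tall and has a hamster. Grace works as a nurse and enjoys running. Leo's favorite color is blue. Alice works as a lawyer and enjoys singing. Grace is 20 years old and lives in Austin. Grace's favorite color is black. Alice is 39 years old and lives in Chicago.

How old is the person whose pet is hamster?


Person with pet=hamster is Grace, age 20

20


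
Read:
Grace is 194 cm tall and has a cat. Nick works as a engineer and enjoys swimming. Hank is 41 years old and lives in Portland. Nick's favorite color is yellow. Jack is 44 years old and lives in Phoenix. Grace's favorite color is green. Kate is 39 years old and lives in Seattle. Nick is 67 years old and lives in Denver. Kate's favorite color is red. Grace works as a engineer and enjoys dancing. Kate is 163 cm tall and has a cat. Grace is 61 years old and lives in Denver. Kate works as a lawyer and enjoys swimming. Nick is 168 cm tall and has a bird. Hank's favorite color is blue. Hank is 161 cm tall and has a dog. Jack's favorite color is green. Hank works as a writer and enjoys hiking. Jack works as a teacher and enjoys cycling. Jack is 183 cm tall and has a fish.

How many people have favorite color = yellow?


Count: 1

1


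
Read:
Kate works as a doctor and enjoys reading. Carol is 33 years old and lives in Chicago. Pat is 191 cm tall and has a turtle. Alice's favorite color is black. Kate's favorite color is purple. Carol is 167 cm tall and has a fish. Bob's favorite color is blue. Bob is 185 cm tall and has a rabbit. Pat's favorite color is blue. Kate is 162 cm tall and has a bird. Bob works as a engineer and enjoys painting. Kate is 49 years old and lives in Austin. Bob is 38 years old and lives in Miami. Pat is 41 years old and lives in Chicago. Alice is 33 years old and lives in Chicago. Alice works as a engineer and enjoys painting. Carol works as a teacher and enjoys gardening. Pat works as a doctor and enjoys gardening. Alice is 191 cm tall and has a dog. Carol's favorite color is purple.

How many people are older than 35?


Filter: 3

3


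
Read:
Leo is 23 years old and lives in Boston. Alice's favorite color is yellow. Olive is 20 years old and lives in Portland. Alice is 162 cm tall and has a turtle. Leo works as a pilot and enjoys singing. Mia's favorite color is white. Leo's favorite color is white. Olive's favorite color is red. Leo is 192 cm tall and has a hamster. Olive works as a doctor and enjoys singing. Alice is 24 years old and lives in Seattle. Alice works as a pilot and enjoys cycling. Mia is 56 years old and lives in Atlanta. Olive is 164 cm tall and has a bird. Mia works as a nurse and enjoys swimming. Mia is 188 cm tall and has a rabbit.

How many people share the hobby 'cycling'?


Count: 1

1


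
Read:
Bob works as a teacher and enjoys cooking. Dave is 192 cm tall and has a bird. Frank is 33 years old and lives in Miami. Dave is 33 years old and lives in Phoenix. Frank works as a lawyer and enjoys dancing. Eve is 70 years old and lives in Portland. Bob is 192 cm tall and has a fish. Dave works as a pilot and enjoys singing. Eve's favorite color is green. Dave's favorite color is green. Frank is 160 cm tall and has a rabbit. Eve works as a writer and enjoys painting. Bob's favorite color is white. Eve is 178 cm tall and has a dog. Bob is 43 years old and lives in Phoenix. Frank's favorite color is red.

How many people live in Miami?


Count in Miami: 1

1


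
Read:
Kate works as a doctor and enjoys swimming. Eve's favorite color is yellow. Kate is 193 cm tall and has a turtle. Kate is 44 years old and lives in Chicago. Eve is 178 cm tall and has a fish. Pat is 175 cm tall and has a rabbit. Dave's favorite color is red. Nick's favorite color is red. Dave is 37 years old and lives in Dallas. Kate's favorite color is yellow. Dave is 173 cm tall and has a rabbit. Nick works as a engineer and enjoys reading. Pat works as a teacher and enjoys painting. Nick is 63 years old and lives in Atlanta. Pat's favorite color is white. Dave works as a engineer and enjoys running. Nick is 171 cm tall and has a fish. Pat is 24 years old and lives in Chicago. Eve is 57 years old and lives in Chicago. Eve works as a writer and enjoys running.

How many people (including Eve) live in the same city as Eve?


Eve lives in Chicago. Count = 3

3


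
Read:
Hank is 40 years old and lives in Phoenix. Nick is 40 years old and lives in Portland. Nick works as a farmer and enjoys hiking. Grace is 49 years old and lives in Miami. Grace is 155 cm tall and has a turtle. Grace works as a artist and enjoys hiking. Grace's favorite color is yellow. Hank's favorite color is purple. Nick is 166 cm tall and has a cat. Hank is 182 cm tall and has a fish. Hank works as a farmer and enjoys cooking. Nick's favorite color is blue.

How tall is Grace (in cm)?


Grace is 155 cm tall

155


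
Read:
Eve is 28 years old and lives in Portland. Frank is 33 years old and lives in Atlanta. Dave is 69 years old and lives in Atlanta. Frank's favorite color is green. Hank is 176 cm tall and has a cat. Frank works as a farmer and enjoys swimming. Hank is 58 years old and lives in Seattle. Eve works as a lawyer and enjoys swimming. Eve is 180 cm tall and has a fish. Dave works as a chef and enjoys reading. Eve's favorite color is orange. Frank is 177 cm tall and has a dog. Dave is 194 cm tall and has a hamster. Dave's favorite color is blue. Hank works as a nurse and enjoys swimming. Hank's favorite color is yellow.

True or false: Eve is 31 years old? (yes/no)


Eve is actually 28. no

no


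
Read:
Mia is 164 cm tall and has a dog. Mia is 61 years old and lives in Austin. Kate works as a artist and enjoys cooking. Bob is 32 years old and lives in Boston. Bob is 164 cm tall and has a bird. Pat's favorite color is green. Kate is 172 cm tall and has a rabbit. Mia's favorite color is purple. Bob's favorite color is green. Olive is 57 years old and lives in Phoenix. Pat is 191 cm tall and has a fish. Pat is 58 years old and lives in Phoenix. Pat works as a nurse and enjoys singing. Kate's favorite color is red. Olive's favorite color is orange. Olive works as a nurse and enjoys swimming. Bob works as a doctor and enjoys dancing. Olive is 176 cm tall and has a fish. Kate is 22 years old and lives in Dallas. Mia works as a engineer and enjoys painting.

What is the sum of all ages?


22+58+61+32+57 = 230

230
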